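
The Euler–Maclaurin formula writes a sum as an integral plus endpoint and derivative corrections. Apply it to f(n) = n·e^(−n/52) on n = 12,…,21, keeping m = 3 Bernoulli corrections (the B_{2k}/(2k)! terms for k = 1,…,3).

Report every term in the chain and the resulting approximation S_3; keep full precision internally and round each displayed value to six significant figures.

S_3 ≈ 119.165

∫_12^21 x·e^(−x/52) dx evaluates to 107.408.
Endpoint term: (f(12) + f(21))/2 = (9.52707 + 14.0227)/2 = 11.7749.
So far: 119.182.
k=1: B_{2}/(2)! × [f^{(1)}(21) − f^{(1)}(12)] = 1/12 × (0.398080 − 0.610710) = -0.0177192.
Partial sum through k=1: 119.165.
k=2: B_{4}/(4)! × [f^{(3)}(21) − f^{(3)}(12)] = −1/720 × (0.000641114 − 0.000813075) = 2.38834e-07.
Partial sum through k=2: 119.165.
k=3: B_{6}/(6)! × [f^{(5)}(21) − f^{(5)}(12)] = 1/30240 × (4.19752e-07 − 5.17861e-07) = -3.24434e-12.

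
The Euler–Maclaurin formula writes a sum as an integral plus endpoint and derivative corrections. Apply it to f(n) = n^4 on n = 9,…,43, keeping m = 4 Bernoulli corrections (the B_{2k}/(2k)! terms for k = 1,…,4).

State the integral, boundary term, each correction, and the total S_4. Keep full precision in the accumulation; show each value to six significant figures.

Integral: ∫_9^43 x^4 dx = 2.93899e+07.
Endpoint term: (f(9) + f(43))/2 = (6561.00 + 3.41880e+06)/2 = 1.71268e+06.
So far: 3.11026e+07.
k=1: B_{2}/(2)! × [f^{(1)}(43) − f^{(1)}(9)] = 1/12 × (318028 − 2916.00) = 26259.3.
Running total after k=1: 3.11288e+07.
k=2: B_{4}/(4)! × [f^{(3)}(43) − f^{(3)}(9)] = −1/720 × (1032.00 − 216.000) = -1.13333.
Running total after k=2: 3.11288e+07.
k=3: B_{6}/(6)! × [f^{(5)}(43) − f^{(5)}(9)] = 1/30240 × (0.00000 − 0.00000) = 0.00000.
Running total after k=3: 3.11288e+07.
k=4: B_{8}/(8)! × [f^{(7)}(43) − f^{(7)}(9)] = −1/1209600 × (0.00000 − 0.00000) = 0.00000.

S_4 ≈ 3.11288e+07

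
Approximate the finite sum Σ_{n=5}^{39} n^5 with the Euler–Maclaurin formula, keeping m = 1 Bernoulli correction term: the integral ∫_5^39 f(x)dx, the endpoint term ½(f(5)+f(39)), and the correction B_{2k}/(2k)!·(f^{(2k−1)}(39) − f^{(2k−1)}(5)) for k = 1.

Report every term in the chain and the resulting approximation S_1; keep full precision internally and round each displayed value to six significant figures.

∫_5^39 x^5 dx evaluates to 5.86455e+08.
½[f(5) + f(39)] = ½[3125.00 + 9.02242e+07] = 4.51137e+07.
So far: 6.31568e+08.
Correction k=1: B_{2}/2! · (f^{(1)}(39) − f^{(1)}(5)) = 1/12 · (1.15672e+07 − 3125.00) = 963673.

S_1 ≈ 6.32532e+08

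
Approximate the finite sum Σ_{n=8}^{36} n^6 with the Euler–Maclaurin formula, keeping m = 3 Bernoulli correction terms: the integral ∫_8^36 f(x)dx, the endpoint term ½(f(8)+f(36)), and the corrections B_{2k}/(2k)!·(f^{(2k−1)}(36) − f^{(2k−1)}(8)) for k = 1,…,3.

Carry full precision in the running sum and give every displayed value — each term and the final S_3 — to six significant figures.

∫_8^36 x^6 dx evaluates to 1.11946e+10.
Boundary: ½(f(8) + f(36)) = ½(262144 + 2.17678e+09) = 1.08852e+09.
Running total after boundary: 1.22831e+10.
Correction k=1: B_{2}/2! · (f^{(1)}(36) − f^{(1)}(8)) = 1/12 · (3.62797e+08 − 196608) = 3.02167e+07.
After k=1: 1.23133e+10.
Correction k=2: B_{4}/4! · (f^{(3)}(36) − f^{(3)}(8)) = −1/720 · (5.59872e+06 − 61440.0) = -7690.67.
After k=2: 1.23133e+10.
Correction k=3: B_{6}/6! · (f^{(5)}(36) − f^{(5)}(8)) = 1/30240 · (25920.0 − 5760.00) = 0.666667.

S_3 ≈ 1.23133e+10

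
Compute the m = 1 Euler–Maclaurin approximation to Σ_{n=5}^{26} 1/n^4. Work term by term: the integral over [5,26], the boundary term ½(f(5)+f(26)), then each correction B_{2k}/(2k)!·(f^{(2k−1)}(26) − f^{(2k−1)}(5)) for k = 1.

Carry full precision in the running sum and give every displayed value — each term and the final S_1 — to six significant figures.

Integral: ∫_5^26 1/x^4 dx = 0.00264770.
Boundary: ½(f(5) + f(26)) = ½(0.00160000 + 2.18830e-06) = 0.000801094.
Integral + boundary = 0.00344880.
k=1: B_{2}/(2)! × [f^{(1)}(26) − f^{(1)}(5)] = 1/12 × (-3.36661e-07 − (-0.00128000)) = 0.000106639.

S_1 ≈ 0.00355543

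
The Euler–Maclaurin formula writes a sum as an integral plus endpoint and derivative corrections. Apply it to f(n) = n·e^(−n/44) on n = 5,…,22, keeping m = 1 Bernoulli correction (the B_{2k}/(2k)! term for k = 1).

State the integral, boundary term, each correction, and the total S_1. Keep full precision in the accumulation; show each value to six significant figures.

∫_5^22 x·e^(−x/44) dx evaluates to 163.043.
½[f(5) + f(22)] = ½[4.46291 + 13.3437] = 8.90329.
Integral + boundary = 171.946.
Correction k=1: B_{2}/2! · (f^{(1)}(22) − f^{(1)}(5)) = 1/12 · (0.303265 − 0.791153) = -0.0406573.

S_1 ≈ 171.905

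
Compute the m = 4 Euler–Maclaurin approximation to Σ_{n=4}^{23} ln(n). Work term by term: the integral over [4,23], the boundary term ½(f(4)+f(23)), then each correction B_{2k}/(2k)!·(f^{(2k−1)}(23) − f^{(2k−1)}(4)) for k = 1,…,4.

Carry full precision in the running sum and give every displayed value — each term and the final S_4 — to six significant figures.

∫_4^23 ln(x) dx evaluates to 47.5712.
Endpoint term: (f(4) + f(23))/2 = (1.38629 + 3.13549)/2 = 2.26089.
So far: 49.8321.
k=1: B_{2}/(2)! × [f^{(1)}(23) − f^{(1)}(4)] = 1/12 × (0.0434783 − 0.250000) = -0.0172101.
Partial sum through k=1: 49.8149.
k=2: B_{4}/(4)! × [f^{(3)}(23) − f^{(3)}(4)] = −1/720 × (0.000164379 − 0.0312500) = 4.31745e-05.
Partial sum through k=2: 49.8149.
k=3: B_{6}/(6)! × [f^{(5)}(23) − f^{(5)}(4)] = 1/30240 × (3.72883e-06 − 0.0234375) = -7.74926e-07.
Partial sum through k=3: 49.8149.
k=4: B_{8}/(8)! × [f^{(7)}(23) − f^{(7)}(4)] = −1/1209600 × (2.11465e-07 − 0.0439453) = 3.63303e-08.

S_4 ≈ 49.8149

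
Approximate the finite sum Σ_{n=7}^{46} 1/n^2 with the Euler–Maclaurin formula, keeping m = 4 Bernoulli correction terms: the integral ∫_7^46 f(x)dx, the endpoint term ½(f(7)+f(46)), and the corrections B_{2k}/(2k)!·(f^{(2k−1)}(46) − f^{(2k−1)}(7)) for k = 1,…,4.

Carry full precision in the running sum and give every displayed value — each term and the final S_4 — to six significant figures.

S_4 ≈ 0.132041

Integral: ∫_7^46 1/x^2 dx = 0.121118.
½[f(7) + f(46)] = ½[0.0204082 + 0.000472590] = 0.0104404.
Integral + boundary = 0.131558.
k=1: B_{2}/(2)! × [f^{(1)}(46) − f^{(1)}(7)] = 1/12 × (-2.05474e-05 − (-0.00583090)) = 0.000484196.
Running total after k=1: 0.132043.
k=2: B_{4}/(4)! × [f^{(3)}(46) − f^{(3)}(7)] = −1/720 × (-1.16526e-07 − (-0.00142798)) = -1.98314e-06.
Running total after k=2: 0.132041.
k=3: B_{6}/(6)! × [f^{(5)}(46) − f^{(5)}(7)] = 1/30240 × (-1.65207e-09 − (-0.000874271)) = 2.89110e-08.
Running total after k=3: 0.132041.
k=4: B_{8}/(8)! × [f^{(7)}(46) − f^{(7)}(7)] = −1/1209600 × (-4.37220e-11 − (-0.000999167)) = -8.26031e-10.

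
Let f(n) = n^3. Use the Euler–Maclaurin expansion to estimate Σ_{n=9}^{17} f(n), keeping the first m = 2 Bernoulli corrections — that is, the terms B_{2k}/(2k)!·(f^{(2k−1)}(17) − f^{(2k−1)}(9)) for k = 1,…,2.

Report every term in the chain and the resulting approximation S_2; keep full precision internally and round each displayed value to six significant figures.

S_2 ≈ 22113.0

The integral term ∫_9^17 x^3 dx = 19240.0.
Endpoint term: (f(9) + f(17))/2 = (729.000 + 4913.00)/2 = 2821.00.
So far: 22061.0.
k=1: B_{2}/(2)! × [f^{(1)}(17) − f^{(1)}(9)] = 1/12 × (867.000 − 243.000) = 52.0000.
Partial sum through k=1: 22113.0.
k=2: B_{4}/(4)! × [f^{(3)}(17) − f^{(3)}(9)] = −1/720 × (6.00000 − 6.00000) = 0.00000.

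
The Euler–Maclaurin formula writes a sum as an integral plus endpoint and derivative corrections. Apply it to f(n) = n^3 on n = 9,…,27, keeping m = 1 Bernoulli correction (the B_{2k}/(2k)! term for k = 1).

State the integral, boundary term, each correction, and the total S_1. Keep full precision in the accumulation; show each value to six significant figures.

Integral: ∫_9^27 x^3 dx = 131220.
Boundary: ½(f(9) + f(27)) = ½(729.000 + 19683.0) = 10206.0.
So far: 141426.
Correction k=1: B_{2}/2! · (f^{(1)}(27) − f^{(1)}(9)) = 1/12 · (2187.00 − 243.000) = 162.000.

S_1 ≈ 141588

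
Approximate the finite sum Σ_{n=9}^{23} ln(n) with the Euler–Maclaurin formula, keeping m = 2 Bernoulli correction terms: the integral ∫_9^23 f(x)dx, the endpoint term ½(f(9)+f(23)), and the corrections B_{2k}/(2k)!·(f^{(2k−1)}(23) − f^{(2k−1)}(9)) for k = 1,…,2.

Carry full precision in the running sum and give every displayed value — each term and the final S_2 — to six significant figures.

S_2 ≈ 41.0021

∫_9^23 ln(x) dx evaluates to 38.3413.
Endpoint term: (f(9) + f(23))/2 = (2.19722 + 3.13549)/2 = 2.66636.
Integral + boundary = 41.0077.
k=1: B_{2}/(2)! × [f^{(1)}(23) − f^{(1)}(9)] = 1/12 × (0.0434783 − 0.111111) = -0.00563607.
After k=1: 41.0021.
k=2: B_{4}/(4)! × [f^{(3)}(23) − f^{(3)}(9)] = −1/720 × (0.000164379 − 0.00274348) = 3.58209e-06.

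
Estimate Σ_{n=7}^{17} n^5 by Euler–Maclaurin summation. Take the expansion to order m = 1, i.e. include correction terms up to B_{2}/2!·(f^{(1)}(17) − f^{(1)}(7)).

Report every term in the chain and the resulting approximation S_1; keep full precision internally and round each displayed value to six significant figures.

S_1 ≈ 4.75545e+06

Integral: ∫_7^17 x^5 dx = 4.00332e+06.
Endpoint term: (f(7) + f(17))/2 = (16807.0 + 1.41986e+06)/2 = 718332.
Integral + boundary = 4.72165e+06.
Order-1 term: 1/12 · (417605 − 12005.0) = 33800.0.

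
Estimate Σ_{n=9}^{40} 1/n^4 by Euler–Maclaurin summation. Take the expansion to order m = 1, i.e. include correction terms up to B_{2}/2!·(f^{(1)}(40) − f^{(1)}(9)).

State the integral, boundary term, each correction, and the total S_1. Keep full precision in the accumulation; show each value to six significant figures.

The integral term ∫_9^40 1/x^4 dx = 0.000452039.
½[f(9) + f(40)] = ½[0.000152416 + 3.90625e-07] = 7.64032e-05.
Integral + boundary = 0.000528442.
Correction k=1: B_{2}/2! · (f^{(1)}(40) − f^{(1)}(9)) = 1/12 · (-3.90625e-08 − (-6.77404e-05)) = 5.64177e-06.

S_1 ≈ 0.000534084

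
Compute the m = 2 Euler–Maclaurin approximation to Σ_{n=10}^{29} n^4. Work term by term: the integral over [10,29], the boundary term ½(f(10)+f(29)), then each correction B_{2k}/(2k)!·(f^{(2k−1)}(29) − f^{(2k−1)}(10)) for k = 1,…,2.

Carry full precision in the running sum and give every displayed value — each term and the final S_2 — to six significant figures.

∫_10^29 x^4 dx evaluates to 4.08223e+06.
½[f(10) + f(29)] = ½[10000.0 + 707281] = 358640.
Running total after boundary: 4.44087e+06.
Correction k=1: B_{2}/2! · (f^{(1)}(29) − f^{(1)}(10)) = 1/12 · (97556.0 − 4000.00) = 7796.33.
Running total after k=1: 4.44867e+06.
Correction k=2: B_{4}/4! · (f^{(3)}(29) − f^{(3)}(10)) = −1/720 · (696.000 − 240.000) = -0.633333.

S_2 ≈ 4.44867e+06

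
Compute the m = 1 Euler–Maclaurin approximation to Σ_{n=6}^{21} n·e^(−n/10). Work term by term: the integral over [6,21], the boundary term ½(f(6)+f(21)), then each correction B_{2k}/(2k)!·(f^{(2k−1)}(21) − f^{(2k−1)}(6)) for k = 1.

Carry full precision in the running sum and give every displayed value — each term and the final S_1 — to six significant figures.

Integral: ∫_6^21 x·e^(−x/10) dx = 49.8484.
Endpoint term: (f(6) + f(21))/2 = (3.29287 + 2.57158)/2 = 2.93223.
So far: 52.7806.
Order-1 term: 1/12 · (-0.134702 − 0.219525) = -0.0295189.

S_1 ≈ 52.7511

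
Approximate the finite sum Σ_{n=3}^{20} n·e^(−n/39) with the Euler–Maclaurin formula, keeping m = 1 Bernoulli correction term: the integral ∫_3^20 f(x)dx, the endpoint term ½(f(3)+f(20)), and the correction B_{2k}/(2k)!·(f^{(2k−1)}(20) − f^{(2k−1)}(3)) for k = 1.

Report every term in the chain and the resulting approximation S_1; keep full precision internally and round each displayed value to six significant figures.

S_1 ≈ 146.206

The integral term ∫_3^20 x·e^(−x/39) dx = 138.876.
Endpoint term: (f(3) + f(20))/2 = (2.77788 + 11.9761)/2 = 7.37698.
So far: 146.253.
Correction k=1: B_{2}/2! · (f^{(1)}(20) − f^{(1)}(3)) = 1/12 · (0.291725 − 0.854733) = -0.0469173.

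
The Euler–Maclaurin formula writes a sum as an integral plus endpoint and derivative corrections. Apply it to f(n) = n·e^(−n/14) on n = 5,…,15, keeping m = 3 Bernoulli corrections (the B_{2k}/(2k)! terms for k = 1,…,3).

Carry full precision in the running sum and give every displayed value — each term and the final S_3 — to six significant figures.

S_3 ≈ 51.3288

Integral: ∫_5^15 x·e^(−x/14) dx = 47.0502.
Endpoint term: (f(5) + f(15))/2 = (3.49836 + 5.13778)/2 = 4.31807.
So far: 51.3683.
k=1: B_{2}/(2)! × [f^{(1)}(15) − f^{(1)}(5)] = 1/12 × (-0.0244656 − 0.449789) = -0.0395213.
Running total after k=1: 51.3288.
k=2: B_{4}/(4)! × [f^{(3)}(15) − f^{(3)}(5)] = −1/720 × (0.00337027 − 0.00943436) = 8.42235e-06.
Running total after k=2: 51.3288.
k=3: B_{6}/(6)! × [f^{(5)}(15) − f^{(5)}(5)] = 1/30240 × (3.50273e-05 − 8.45606e-05) = -1.63800e-09.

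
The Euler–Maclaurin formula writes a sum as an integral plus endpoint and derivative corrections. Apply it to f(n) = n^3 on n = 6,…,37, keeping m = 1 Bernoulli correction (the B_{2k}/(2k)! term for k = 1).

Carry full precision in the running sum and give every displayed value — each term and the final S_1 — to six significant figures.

Integral: ∫_6^37 x^3 dx = 468216.
Endpoint term: (f(6) + f(37))/2 = (216.000 + 50653.0)/2 = 25434.5.
So far: 493651.
Correction k=1: B_{2}/2! · (f^{(1)}(37) − f^{(1)}(6)) = 1/12 · (4107.00 − 108.000) = 333.250.

S_1 ≈ 493984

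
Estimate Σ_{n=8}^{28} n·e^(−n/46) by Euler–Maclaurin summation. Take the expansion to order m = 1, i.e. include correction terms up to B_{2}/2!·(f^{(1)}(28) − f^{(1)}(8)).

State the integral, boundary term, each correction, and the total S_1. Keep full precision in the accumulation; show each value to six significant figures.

S_1 ≈ 246.437

The integral term ∫_8^28 x·e^(−x/46) dx = 235.499.
Boundary: ½(f(8) + f(28)) = ½(6.72296 + 15.2337) = 10.9783.
Integral + boundary = 246.477.
Order-1 term: 1/12 · (0.212893 − 0.694219) = -0.0401105.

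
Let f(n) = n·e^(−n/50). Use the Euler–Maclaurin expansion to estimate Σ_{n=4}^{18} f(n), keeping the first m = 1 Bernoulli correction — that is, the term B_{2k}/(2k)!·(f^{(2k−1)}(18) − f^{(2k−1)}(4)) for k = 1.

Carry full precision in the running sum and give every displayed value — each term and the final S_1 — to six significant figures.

S_1 ≈ 128.406

Integral: ∫_4^18 x·e^(−x/50) dx = 120.315.
Boundary: ½(f(4) + f(18)) = ½(3.69247 + 12.5582) = 8.12532.
Running total after boundary: 128.440.
Correction k=1: B_{2}/2! · (f^{(1)}(18) − f^{(1)}(4)) = 1/12 · (0.446513 − 0.849267) = -0.0335628.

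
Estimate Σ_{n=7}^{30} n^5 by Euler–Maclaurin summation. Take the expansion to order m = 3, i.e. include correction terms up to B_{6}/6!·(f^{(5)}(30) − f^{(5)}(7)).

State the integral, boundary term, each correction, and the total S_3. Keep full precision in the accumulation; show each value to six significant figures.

∫_7^30 x^5 dx evaluates to 1.21480e+08.
Boundary: ½(f(7) + f(30)) = ½(16807.0 + 2.43000e+07) = 1.21584e+07.
Running total after boundary: 1.33639e+08.
k=1: B_{2}/(2)! × [f^{(1)}(30) − f^{(1)}(7)] = 1/12 × (4.05000e+06 − 12005.0) = 336500.
After k=1: 1.33975e+08.
k=2: B_{4}/(4)! × [f^{(3)}(30) − f^{(3)}(7)] = −1/720 × (54000.0 − 2940.00) = -70.9167.
After k=2: 1.33975e+08.
k=3: B_{6}/(6)! × [f^{(5)}(30) − f^{(5)}(7)] = 1/30240 × (120.000 − 120.000) = 0.00000.

S_3 ≈ 1.33975e+08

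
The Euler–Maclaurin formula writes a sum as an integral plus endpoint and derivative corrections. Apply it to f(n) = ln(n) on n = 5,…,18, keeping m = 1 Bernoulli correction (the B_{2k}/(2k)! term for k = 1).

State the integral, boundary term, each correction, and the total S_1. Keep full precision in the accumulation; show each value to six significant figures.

The integral term ∫_5^18 ln(x) dx = 30.9795.
Boundary: ½(f(5) + f(18)) = ½(1.60944 + 2.89037) = 2.24990.
So far: 33.2294.
k=1: B_{2}/(2)! × [f^{(1)}(18) − f^{(1)}(5)] = 1/12 × (0.0555556 − 0.200000) = -0.0120370.

S_1 ≈ 33.2174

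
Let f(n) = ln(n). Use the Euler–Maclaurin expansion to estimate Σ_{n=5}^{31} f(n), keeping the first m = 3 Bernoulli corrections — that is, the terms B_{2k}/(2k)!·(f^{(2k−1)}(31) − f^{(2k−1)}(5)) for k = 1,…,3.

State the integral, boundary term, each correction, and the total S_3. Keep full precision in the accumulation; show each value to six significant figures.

S_3 ≈ 74.9142

∫_5^31 ln(x) dx evaluates to 72.4064.
Endpoint term: (f(5) + f(31))/2 = (1.60944 + 3.43399)/2 = 2.52171.
So far: 74.9281.
k=1: B_{2}/(2)! × [f^{(1)}(31) − f^{(1)}(5)] = 1/12 × (0.0322581 − 0.200000) = -0.0139785.
After k=1: 74.9141.
k=2: B_{4}/(4)! × [f^{(3)}(31) − f^{(3)}(5)] = −1/720 × (6.71344e-05 − 0.0160000) = 2.21290e-05.
After k=2: 74.9142.
k=3: B_{6}/(6)! × [f^{(5)}(31) − f^{(5)}(5)] = 1/30240 × (8.38306e-07 − 0.00768000) = -2.53941e-07.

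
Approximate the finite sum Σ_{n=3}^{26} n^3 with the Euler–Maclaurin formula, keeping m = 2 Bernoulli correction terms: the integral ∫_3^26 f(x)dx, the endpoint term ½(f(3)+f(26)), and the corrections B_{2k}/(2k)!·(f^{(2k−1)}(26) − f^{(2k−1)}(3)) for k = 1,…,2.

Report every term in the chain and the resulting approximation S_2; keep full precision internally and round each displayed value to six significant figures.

The integral term ∫_3^26 x^3 dx = 114224.
Endpoint term: (f(3) + f(26))/2 = (27.0000 + 17576.0)/2 = 8801.50.
Integral + boundary = 123025.
k=1: B_{2}/(2)! × [f^{(1)}(26) − f^{(1)}(3)] = 1/12 × (2028.00 − 27.0000) = 166.750.
Running total after k=1: 123192.
k=2: B_{4}/(4)! × [f^{(3)}(26) − f^{(3)}(3)] = −1/720 × (6.00000 − 6.00000) = 0.00000.

S_2 ≈ 123192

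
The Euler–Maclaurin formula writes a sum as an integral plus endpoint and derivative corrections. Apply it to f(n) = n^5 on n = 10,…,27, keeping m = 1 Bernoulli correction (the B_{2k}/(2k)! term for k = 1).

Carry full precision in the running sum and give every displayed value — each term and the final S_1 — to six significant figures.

Integral: ∫_10^27 x^5 dx = 6.44034e+07.
½[f(10) + f(27)] = ½[100000 + 1.43489e+07] = 7.22445e+06.
Running total after boundary: 7.16279e+07.
Order-1 term: 1/12 · (2.65720e+06 − 50000.0) = 217267.

S_1 ≈ 7.18451e+07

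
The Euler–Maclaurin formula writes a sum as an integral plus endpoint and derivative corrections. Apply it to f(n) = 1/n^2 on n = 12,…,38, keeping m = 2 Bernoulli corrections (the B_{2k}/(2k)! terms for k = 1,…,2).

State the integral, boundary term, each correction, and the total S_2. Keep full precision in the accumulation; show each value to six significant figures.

The integral term ∫_12^38 1/x^2 dx = 0.0570175.
Boundary: ½(f(12) + f(38)) = ½(0.00694444 + 0.000692521) = 0.00381848.
Running total after boundary: 0.0608360.
k=1: B_{2}/(2)! × [f^{(1)}(38) − f^{(1)}(12)] = 1/12 × (-3.64485e-05 − (-0.00115741)) = 9.34132e-05.
Partial sum through k=1: 0.0609294.
k=2: B_{4}/(4)! × [f^{(3)}(38) − f^{(3)}(12)] = −1/720 × (-3.02896e-07 − (-9.64506e-05)) = -1.33539e-07.

S_2 ≈ 0.0609293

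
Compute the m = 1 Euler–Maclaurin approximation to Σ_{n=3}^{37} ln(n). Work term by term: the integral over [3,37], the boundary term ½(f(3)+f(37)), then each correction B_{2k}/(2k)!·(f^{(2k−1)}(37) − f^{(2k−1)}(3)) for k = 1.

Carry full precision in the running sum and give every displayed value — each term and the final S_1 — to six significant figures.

∫_3^37 ln(x) dx evaluates to 96.3081.
Endpoint term: (f(3) + f(37))/2 = (1.09861 + 3.61092)/2 = 2.35477.
Running total after boundary: 98.6629.
Correction k=1: B_{2}/2! · (f^{(1)}(37) − f^{(1)}(3)) = 1/12 · (0.0270270 − 0.333333) = -0.0255255.

S_1 ≈ 98.6374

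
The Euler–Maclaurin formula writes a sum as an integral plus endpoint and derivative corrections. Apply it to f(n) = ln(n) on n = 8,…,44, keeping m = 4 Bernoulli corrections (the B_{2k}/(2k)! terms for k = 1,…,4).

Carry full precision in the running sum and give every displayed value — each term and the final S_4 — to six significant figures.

Integral: ∫_8^44 ln(x) dx = 113.869.
Endpoint term: (f(8) + f(44))/2 = (2.07944 + 3.78419)/2 = 2.93182.
Running total after boundary: 116.801.
k=1: B_{2}/(2)! × [f^{(1)}(44) − f^{(1)}(8)] = 1/12 × (0.0227273 − 0.125000) = -0.00852273.
Partial sum through k=1: 116.792.
k=2: B_{4}/(4)! × [f^{(3)}(44) − f^{(3)}(8)] = −1/720 × (2.34786e-05 − 0.00390625) = 5.39274e-06.
Partial sum through k=2: 116.792.
k=3: B_{6}/(6)! × [f^{(5)}(44) − f^{(5)}(8)] = 1/30240 × (1.45528e-07 − 0.000732422) = -2.42155e-08.
Partial sum through k=3: 116.792.
k=4: B_{8}/(8)! × [f^{(7)}(44) − f^{(7)}(8)] = −1/1209600 × (2.25509e-09 − 0.000343323) = 2.83830e-10.

S_4 ≈ 116.792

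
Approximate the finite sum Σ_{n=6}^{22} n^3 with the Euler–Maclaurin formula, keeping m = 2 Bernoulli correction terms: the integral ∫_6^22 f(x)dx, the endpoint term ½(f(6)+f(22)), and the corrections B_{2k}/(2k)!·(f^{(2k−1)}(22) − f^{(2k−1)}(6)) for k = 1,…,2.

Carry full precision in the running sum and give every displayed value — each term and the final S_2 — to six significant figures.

S_2 ≈ 63784.0

Integral: ∫_6^22 x^3 dx = 58240.0.
½[f(6) + f(22)] = ½[216.000 + 10648.0] = 5432.00.
Running total after boundary: 63672.0.
Correction k=1: B_{2}/2! · (f^{(1)}(22) − f^{(1)}(6)) = 1/12 · (1452.00 − 108.000) = 112.000.
Running total after k=1: 63784.0.
Correction k=2: B_{4}/4! · (f^{(3)}(22) − f^{(3)}(6)) = −1/720 · (6.00000 − 6.00000) = 0.00000.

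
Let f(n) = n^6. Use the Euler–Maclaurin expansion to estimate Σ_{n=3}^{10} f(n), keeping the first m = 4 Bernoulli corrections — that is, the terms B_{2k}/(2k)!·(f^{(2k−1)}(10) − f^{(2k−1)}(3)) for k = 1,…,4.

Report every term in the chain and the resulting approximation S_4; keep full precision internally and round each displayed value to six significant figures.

S_4 ≈ 1.97834e+06

Integral: ∫_3^10 x^6 dx = 1.42826e+06.
Endpoint term: (f(3) + f(10))/2 = (729.000 + 1.00000e+06)/2 = 500364.
So far: 1.92862e+06.
k=1: B_{2}/(2)! × [f^{(1)}(10) − f^{(1)}(3)] = 1/12 × (600000 − 1458.00) = 49878.5.
Running total after k=1: 1.97850e+06.
k=2: B_{4}/(4)! × [f^{(3)}(10) − f^{(3)}(3)] = −1/720 × (120000 − 3240.00) = -162.167.
Running total after k=2: 1.97834e+06.
k=3: B_{6}/(6)! × [f^{(5)}(10) − f^{(5)}(3)] = 1/30240 × (7200.00 − 2160.00) = 0.166667.
Running total after k=3: 1.97834e+06.
k=4: B_{8}/(8)! × [f^{(7)}(10) − f^{(7)}(3)] = −1/1209600 × (0.00000 − 0.00000) = 0.00000.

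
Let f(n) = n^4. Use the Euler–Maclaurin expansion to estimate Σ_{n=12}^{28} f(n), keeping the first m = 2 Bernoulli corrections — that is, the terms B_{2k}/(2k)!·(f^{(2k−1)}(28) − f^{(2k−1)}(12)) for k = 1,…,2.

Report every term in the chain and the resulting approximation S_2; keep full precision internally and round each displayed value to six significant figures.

Integral: ∫_12^28 x^4 dx = 3.39231e+06.
Endpoint term: (f(12) + f(28))/2 = (20736.0 + 614656)/2 = 317696.
Integral + boundary = 3.71000e+06.
Order-1 term: 1/12 · (87808.0 − 6912.00) = 6741.33.
Partial sum through k=1: 3.71674e+06.
Order-2 term: −1/720 · (672.000 − 288.000) = -0.533333.

S_2 ≈ 3.71674e+06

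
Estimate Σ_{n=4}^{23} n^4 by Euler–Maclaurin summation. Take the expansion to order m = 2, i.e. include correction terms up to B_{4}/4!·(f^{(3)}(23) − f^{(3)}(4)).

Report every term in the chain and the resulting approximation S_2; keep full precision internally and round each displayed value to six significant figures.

The integral term ∫_4^23 x^4 dx = 1.28706e+06.
Boundary: ½(f(4) + f(23)) = ½(256.000 + 279841) = 140048.
So far: 1.42711e+06.
Correction k=1: B_{2}/2! · (f^{(1)}(23) − f^{(1)}(4)) = 1/12 · (48668.0 − 256.000) = 4034.33.
Partial sum through k=1: 1.43115e+06.
Correction k=2: B_{4}/4! · (f^{(3)}(23) − f^{(3)}(4)) = −1/720 · (552.000 − 96.0000) = -0.633333.

S_2 ≈ 1.43115e+06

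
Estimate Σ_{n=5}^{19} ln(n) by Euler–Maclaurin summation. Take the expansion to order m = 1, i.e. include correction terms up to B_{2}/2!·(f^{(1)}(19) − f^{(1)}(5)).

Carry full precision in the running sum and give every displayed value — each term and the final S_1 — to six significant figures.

∫_5^19 ln(x) dx evaluates to 33.8972.
Boundary: ½(f(5) + f(19)) = ½(1.60944 + 2.94444) = 2.27694.
Integral + boundary = 36.1741.
Correction k=1: B_{2}/2! · (f^{(1)}(19) − f^{(1)}(5)) = 1/12 · (0.0526316 − 0.200000) = -0.0122807.

S_1 ≈ 36.1618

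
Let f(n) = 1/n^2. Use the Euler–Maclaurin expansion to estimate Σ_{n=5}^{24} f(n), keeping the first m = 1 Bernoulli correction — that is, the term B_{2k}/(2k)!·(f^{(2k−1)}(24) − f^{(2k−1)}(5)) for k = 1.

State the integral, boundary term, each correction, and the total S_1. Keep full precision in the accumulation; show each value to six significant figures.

Integral: ∫_5^24 1/x^2 dx = 0.158333.
Boundary: ½(f(5) + f(24)) = ½(0.0400000 + 0.00173611) = 0.0208681.
Running total after boundary: 0.179201.
Correction k=1: B_{2}/2! · (f^{(1)}(24) − f^{(1)}(5)) = 1/12 · (-0.000144676 − (-0.0160000)) = 0.00132128.

S_1 ≈ 0.180523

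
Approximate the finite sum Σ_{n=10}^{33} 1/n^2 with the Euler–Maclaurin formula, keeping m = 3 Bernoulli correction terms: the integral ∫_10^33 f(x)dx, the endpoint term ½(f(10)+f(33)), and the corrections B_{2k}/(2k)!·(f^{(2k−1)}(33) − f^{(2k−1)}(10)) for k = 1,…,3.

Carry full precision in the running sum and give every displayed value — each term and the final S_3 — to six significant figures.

S_3 ≈ 0.0753178

Integral: ∫_10^33 1/x^2 dx = 0.0696970.
Endpoint term: (f(10) + f(33))/2 = (0.0100000 + 0.000918274)/2 = 0.00545914.
Running total after boundary: 0.0751561.
Correction k=1: B_{2}/2! · (f^{(1)}(33) − f^{(1)}(10)) = 1/12 · (-5.56529e-05 − (-0.00200000)) = 0.000162029.
Partial sum through k=1: 0.0753181.
Correction k=2: B_{4}/4! · (f^{(3)}(33) − f^{(3)}(10)) = −1/720 · (-6.13256e-07 − (-0.000240000)) = -3.32482e-07.
Partial sum through k=2: 0.0753178.
Correction k=3: B_{6}/6! · (f^{(5)}(33) − f^{(5)}(10)) = 1/30240 · (-1.68941e-08 − (-7.20000e-05)) = 2.38039e-09.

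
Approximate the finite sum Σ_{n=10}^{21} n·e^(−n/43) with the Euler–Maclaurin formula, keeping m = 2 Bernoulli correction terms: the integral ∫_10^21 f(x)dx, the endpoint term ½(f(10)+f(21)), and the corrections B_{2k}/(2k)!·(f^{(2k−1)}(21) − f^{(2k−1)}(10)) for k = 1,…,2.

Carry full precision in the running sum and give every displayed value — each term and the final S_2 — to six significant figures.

S_2 ≈ 127.802

Integral: ∫_10^21 x·e^(−x/43) dx = 117.421.
½[f(10) + f(21)] = ½[7.92504 + 12.8861] = 10.4056.
Integral + boundary = 127.827.
k=1: B_{2}/(2)! × [f^{(1)}(21) − f^{(1)}(10)] = 1/12 × (0.313947 − 0.608200) = -0.0245211.
After k=1: 127.802.
k=2: B_{4}/(4)! × [f^{(3)}(21) − f^{(3)}(10)] = −1/720 × (0.000833530 − 0.00118616) = 4.89763e-07.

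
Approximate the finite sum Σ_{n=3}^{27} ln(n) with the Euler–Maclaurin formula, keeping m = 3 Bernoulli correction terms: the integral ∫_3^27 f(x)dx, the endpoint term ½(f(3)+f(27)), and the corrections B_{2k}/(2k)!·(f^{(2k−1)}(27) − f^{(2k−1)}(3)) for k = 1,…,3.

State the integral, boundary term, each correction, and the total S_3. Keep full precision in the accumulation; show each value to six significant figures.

The integral term ∫_3^27 ln(x) dx = 61.6918.
Boundary: ½(f(3) + f(27)) = ½(1.09861 + 3.29584) = 2.19722.
So far: 63.8890.
Correction k=1: B_{2}/2! · (f^{(1)}(27) − f^{(1)}(3)) = 1/12 · (0.0370370 − 0.333333) = -0.0246914.
Running total after k=1: 63.8643.
Correction k=2: B_{4}/4! · (f^{(3)}(27) − f^{(3)}(3)) = −1/720 · (0.000101611 − 0.0740741) = 0.000102740.
Running total after k=2: 63.8644.
Correction k=3: B_{6}/6! · (f^{(5)}(27) − f^{(5)}(3)) = 1/30240 · (1.67260e-06 − 0.0987654) = -3.26600e-06.

S_3 ≈ 63.8644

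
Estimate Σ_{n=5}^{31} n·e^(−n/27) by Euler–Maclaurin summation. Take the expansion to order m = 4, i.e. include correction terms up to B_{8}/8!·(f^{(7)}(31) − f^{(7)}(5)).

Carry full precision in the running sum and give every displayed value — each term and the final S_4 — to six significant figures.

Integral: ∫_5^31 x·e^(−x/27) dx = 221.169.
Boundary: ½(f(5) + f(31)) = ½(4.15475 + 9.83393) = 6.99434.
Integral + boundary = 228.163.
k=1: B_{2}/(2)! × [f^{(1)}(31) − f^{(1)}(5)] = 1/12 × (-0.0469961 − 0.677071) = -0.0603389.
Running total after k=1: 228.103.
k=2: B_{4}/(4)! × [f^{(3)}(31) − f^{(3)}(5)] = −1/720 × (0.000805832 − 0.00320847) = 3.33699e-06.
Running total after k=2: 228.103.
k=3: B_{6}/(6)! × [f^{(5)}(31) − f^{(5)}(5)] = 1/30240 × (2.29922e-06 − 7.52835e-06) = -1.72921e-10.
Running total after k=3: 228.103.
k=4: B_{8}/(8)! × [f^{(7)}(31) − f^{(7)}(5)] = −1/1209600 × (4.79155e-09 − 1.46166e-08) = 8.12256e-15.

S_4 ≈ 228.103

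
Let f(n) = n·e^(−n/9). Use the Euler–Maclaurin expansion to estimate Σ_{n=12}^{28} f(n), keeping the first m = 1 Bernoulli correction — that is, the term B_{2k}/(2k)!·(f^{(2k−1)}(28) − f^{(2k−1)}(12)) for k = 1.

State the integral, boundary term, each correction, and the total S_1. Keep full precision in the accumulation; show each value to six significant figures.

S_1 ≈ 37.1890

∫_12^28 x·e^(−x/9) dx evaluates to 34.9842.
Boundary: ½(f(12) + f(28)) = ½(3.16317 + 1.24744) = 2.20530.
So far: 37.1895.
Order-1 term: 1/12 · (-0.0940530 − (-0.0878657)) = -0.000515608.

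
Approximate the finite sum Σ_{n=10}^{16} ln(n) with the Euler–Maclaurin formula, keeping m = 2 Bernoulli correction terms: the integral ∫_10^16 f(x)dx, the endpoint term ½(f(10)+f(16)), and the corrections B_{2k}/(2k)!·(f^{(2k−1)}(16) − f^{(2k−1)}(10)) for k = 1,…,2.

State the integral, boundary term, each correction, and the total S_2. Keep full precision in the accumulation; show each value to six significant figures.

∫_10^16 ln(x) dx evaluates to 15.3356.
Endpoint term: (f(10) + f(16))/2 = (2.30259 + 2.77259)/2 = 2.53759.
So far: 17.8732.
Order-1 term: 1/12 · (0.0625000 − 0.100000) = -0.00312500.
Running total after k=1: 17.8700.
Order-2 term: −1/720 · (0.000488281 − 0.00200000) = 2.09961e-06.

S_2 ≈ 17.8700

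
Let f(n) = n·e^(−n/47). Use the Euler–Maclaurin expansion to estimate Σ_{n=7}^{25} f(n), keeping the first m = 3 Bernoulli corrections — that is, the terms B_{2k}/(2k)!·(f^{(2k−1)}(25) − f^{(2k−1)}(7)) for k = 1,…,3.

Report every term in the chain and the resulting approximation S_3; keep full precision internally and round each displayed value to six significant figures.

S_3 ≈ 209.094

The integral term ∫_7^25 x·e^(−x/47) dx = 198.773.
Endpoint term: (f(7) + f(25))/2 = (6.03137 + 14.6870)/2 = 10.3592.
So far: 209.132.
k=1: B_{2}/(2)! × [f^{(1)}(25) − f^{(1)}(7)] = 1/12 × (0.274990 − 0.733297) = -0.0381922.
After k=1: 209.094.
k=2: B_{4}/(4)! × [f^{(3)}(25) − f^{(3)}(7)] = −1/720 × (0.000656382 − 0.00111206) = 6.32889e-07.
After k=2: 209.094.
k=3: B_{6}/(6)! × [f^{(5)}(25) − f^{(5)}(7)] = 1/30240 × (5.37926e-07 − 8.56571e-07) = -1.05372e-11.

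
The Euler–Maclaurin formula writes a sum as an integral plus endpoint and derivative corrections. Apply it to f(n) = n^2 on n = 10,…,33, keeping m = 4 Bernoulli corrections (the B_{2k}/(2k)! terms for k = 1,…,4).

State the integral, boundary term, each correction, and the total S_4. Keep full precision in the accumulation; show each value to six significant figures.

S_4 ≈ 12244.0

Integral: ∫_10^33 x^2 dx = 11645.7.
Endpoint term: (f(10) + f(33))/2 = (100.000 + 1089.00)/2 = 594.500.
So far: 12240.2.
Correction k=1: B_{2}/2! · (f^{(1)}(33) − f^{(1)}(10)) = 1/12 · (66.0000 − 20.0000) = 3.83333.
Partial sum through k=1: 12244.0.
Correction k=2: B_{4}/4! · (f^{(3)}(33) − f^{(3)}(10)) = −1/720 · (0.00000 − 0.00000) = 0.00000.
Partial sum through k=2: 12244.0.
Correction k=3: B_{6}/6! · (f^{(5)}(33) − f^{(5)}(10)) = 1/30240 · (0.00000 − 0.00000) = 0.00000.
Partial sum through k=3: 12244.0.
Correction k=4: B_{8}/8! · (f^{(7)}(33) − f^{(7)}(10)) = −1/1209600 · (0.00000 − 0.00000) = 0.00000.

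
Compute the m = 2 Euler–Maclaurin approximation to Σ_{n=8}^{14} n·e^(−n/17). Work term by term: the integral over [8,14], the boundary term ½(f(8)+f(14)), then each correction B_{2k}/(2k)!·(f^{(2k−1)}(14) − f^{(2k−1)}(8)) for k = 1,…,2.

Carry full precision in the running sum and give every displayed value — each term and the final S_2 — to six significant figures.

S_2 ≈ 39.7296

Integral: ∫_8^14 x·e^(−x/17) dx = 34.1800.
Endpoint term: (f(8) + f(14))/2 = (4.99708 + 6.14432)/2 = 5.57070.
Integral + boundary = 39.7507.
Correction k=1: B_{2}/2! · (f^{(1)}(14) − f^{(1)}(8)) = 1/12 · (0.0774494 − 0.330689) = -0.0211033.
Partial sum through k=1: 39.7296.
Correction k=2: B_{4}/4! · (f^{(3)}(14) − f^{(3)}(8)) = −1/720 · (0.00330522 − 0.00546698) = 3.00245e-06.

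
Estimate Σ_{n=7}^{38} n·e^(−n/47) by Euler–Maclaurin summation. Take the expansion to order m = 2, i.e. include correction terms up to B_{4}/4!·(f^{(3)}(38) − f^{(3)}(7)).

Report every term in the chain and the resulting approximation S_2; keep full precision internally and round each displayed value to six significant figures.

∫_7^38 x·e^(−x/47) dx evaluates to 406.945.
Boundary: ½(f(7) + f(38)) = ½(6.03137 + 16.9298) = 11.4806.
Running total after boundary: 418.426.
Order-1 term: 1/12 · (0.0853126 − 0.733297) = -0.0539987.
Partial sum through k=1: 418.372.
Order-2 term: −1/720 · (0.000441989 − 0.00111206) = 9.30657e-07.

S_2 ≈ 418.372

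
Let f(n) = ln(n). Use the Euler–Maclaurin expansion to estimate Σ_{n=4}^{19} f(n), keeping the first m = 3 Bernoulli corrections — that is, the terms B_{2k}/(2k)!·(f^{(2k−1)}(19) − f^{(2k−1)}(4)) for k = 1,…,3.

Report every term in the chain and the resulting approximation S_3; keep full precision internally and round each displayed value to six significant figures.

S_3 ≈ 37.5481

∫_4^19 ln(x) dx evaluates to 35.3992.
Boundary: ½(f(4) + f(19)) = ½(1.38629 + 2.94444) = 2.16537.
Running total after boundary: 37.5645.
k=1: B_{2}/(2)! × [f^{(1)}(19) − f^{(1)}(4)] = 1/12 × (0.0526316 − 0.250000) = -0.0164474.
After k=1: 37.5481.
k=2: B_{4}/(4)! × [f^{(3)}(19) − f^{(3)}(4)] = −1/720 × (0.000291588 − 0.0312500) = 4.29978e-05.
After k=2: 37.5481.
k=3: B_{6}/(6)! × [f^{(5)}(19) − f^{(5)}(4)] = 1/30240 × (9.69267e-06 − 0.0234375) = -7.74729e-07.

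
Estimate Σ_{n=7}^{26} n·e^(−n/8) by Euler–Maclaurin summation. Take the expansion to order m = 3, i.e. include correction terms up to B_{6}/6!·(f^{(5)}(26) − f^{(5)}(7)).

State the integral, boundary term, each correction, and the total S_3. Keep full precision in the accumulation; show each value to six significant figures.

S_3 ≈ 41.4283

Integral: ∫_7^26 x·e^(−x/8) dx = 39.4769.
Endpoint term: (f(7) + f(26))/2 = (2.91803 + 1.00813)/2 = 1.96308.
Integral + boundary = 41.4399.
k=1: B_{2}/(2)! × [f^{(1)}(26) − f^{(1)}(7)] = 1/12 × (-0.0872420 − 0.0521078) = -0.0116125.
Partial sum through k=1: 41.4283.
k=2: B_{4}/(4)! × [f^{(3)}(26) − f^{(3)}(7)] = −1/720 × (-0.000151462 − 0.0138411) = 1.94341e-05.
Partial sum through k=2: 41.4283.
k=3: B_{6}/(6)! × [f^{(5)}(26) − f^{(5)}(7)] = 1/30240 × (1.65661e-05 − 0.000419813) = -1.33349e-08.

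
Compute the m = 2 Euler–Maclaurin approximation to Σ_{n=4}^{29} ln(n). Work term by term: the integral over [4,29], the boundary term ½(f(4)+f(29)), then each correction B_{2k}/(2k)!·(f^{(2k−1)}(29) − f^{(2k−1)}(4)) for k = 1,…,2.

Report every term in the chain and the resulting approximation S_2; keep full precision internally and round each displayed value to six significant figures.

S_2 ≈ 69.4653

Integral: ∫_4^29 ln(x) dx = 67.1064.
Endpoint term: (f(4) + f(29))/2 = (1.38629 + 3.36730)/2 = 2.37680.
Running total after boundary: 69.4832.
Correction k=1: B_{2}/2! · (f^{(1)}(29) − f^{(1)}(4)) = 1/12 · (0.0344828 − 0.250000) = -0.0179598.
Running total after k=1: 69.4652.
Correction k=2: B_{4}/4! · (f^{(3)}(29) − f^{(3)}(4)) = −1/720 · (8.20042e-05 − 0.0312500) = 4.32889e-05.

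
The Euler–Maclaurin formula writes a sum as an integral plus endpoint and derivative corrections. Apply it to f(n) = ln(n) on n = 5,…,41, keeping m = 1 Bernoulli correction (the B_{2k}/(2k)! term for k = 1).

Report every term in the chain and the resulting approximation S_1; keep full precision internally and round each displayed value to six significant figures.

S_1 ≈ 110.856

Integral: ∫_5^41 ln(x) dx = 108.209.
Boundary: ½(f(5) + f(41)) = ½(1.60944 + 3.71357) = 2.66150.
So far: 110.871.
k=1: B_{2}/(2)! × [f^{(1)}(41) − f^{(1)}(5)] = 1/12 × (0.0243902 − 0.200000) = -0.0146341.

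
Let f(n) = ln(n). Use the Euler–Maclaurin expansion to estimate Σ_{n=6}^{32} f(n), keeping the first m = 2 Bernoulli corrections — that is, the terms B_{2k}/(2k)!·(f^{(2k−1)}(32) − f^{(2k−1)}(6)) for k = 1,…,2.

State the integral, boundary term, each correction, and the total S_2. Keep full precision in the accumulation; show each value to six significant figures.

The integral term ∫_6^32 ln(x) dx = 74.1530.
½[f(6) + f(32)] = ½[1.79176 + 3.46574] = 2.62875.
So far: 76.7817.
Order-1 term: 1/12 · (0.0312500 − 0.166667) = -0.0112847.
After k=1: 76.7705.
Order-2 term: −1/720 · (6.10352e-05 − 0.00925926) = 1.27753e-05.

S_2 ≈ 76.7705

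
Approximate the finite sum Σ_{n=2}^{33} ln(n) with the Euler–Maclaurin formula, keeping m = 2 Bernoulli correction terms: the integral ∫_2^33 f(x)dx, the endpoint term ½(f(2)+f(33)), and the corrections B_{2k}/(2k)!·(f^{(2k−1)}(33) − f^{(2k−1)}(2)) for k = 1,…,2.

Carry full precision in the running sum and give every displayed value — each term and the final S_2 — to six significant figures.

Integral: ∫_2^33 ln(x) dx = 82.9985.
Boundary: ½(f(2) + f(33)) = ½(0.693147 + 3.49651) = 2.09483.
Integral + boundary = 85.0933.
Order-1 term: 1/12 · (0.0303030 − 0.500000) = -0.0391414.
Running total after k=1: 85.0541.
Order-2 term: −1/720 · (5.56529e-05 − 0.250000) = 0.000347145.

S_2 ≈ 85.0545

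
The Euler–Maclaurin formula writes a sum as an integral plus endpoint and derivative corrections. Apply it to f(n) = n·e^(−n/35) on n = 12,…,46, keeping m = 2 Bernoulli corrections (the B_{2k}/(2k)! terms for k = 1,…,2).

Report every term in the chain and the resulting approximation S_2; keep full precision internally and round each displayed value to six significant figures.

S_2 ≈ 416.245

∫_12^46 x·e^(−x/35) dx evaluates to 405.853.
Endpoint term: (f(12) + f(46))/2 = (8.51688 + 12.3586)/2 = 10.4378.
Integral + boundary = 416.291.
Order-1 term: 1/12 · (-0.0844379 − 0.466400) = -0.0459032.
Partial sum through k=1: 416.245.
Order-2 term: −1/720 · (0.000369710 − 0.00153949) = 1.62470e-06.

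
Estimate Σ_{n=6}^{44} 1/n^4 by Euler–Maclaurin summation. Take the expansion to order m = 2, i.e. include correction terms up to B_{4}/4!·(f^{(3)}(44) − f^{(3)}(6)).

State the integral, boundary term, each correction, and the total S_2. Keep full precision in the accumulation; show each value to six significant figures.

The integral term ∫_6^44 1/x^4 dx = 0.00153930.
Endpoint term: (f(6) + f(44))/2 = (0.000771605 + 2.66802e-07)/2 = 0.000385936.
Integral + boundary = 0.00192523.
k=1: B_{2}/(2)! × [f^{(1)}(44) − f^{(1)}(6)] = 1/12 × (-2.42547e-08 − (-0.000514403)) = 4.28649e-05.
Partial sum through k=1: 0.00196810.
k=2: B_{4}/(4)! × [f^{(3)}(44) − f^{(3)}(6)] = −1/720 × (-3.75848e-10 − (-0.000428669)) = -5.95374e-07.

S_2 ≈ 0.00196750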